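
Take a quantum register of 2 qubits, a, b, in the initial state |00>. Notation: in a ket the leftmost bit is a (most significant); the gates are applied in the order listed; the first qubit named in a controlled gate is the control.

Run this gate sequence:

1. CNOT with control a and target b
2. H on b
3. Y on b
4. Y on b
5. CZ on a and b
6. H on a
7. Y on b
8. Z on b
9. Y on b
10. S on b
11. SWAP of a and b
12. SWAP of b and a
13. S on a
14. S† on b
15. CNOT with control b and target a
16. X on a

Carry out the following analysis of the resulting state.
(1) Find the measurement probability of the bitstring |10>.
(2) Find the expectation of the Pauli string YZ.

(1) The probability of measuring |10> is 1/4.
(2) In the final state, YZ has expectation -1.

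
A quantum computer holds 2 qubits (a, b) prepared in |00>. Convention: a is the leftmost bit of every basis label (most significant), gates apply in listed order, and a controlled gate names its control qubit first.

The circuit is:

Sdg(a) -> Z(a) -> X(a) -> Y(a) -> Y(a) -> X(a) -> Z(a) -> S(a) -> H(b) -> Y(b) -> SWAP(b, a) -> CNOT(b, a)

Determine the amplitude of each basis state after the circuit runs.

The resulting statevector has amplitude -sqrt(2)*I/2 on |00>, 0 on |01>, sqrt(2)*I/2 on |10>, 0 on |11>. Key observation: gates 1-8 undo each other exactly, leaving only the rest of the circuit to track.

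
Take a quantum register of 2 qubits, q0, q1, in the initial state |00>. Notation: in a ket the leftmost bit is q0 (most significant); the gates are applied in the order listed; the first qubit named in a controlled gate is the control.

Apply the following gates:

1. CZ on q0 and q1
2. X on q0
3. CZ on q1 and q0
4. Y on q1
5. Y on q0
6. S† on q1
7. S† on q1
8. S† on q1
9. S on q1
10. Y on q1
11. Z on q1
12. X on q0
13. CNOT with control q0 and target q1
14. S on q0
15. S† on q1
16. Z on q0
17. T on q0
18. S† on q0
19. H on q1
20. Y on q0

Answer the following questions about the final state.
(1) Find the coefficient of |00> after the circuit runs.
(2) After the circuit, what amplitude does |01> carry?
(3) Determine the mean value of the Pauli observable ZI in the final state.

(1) The final state's coefficient on |00> equals sqrt(2)*exp(3*I*pi/4)/2.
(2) The final state's coefficient on |01> equals -sqrt(2)*exp(3*I*pi/4)/2.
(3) The expectation value of ZI is 1.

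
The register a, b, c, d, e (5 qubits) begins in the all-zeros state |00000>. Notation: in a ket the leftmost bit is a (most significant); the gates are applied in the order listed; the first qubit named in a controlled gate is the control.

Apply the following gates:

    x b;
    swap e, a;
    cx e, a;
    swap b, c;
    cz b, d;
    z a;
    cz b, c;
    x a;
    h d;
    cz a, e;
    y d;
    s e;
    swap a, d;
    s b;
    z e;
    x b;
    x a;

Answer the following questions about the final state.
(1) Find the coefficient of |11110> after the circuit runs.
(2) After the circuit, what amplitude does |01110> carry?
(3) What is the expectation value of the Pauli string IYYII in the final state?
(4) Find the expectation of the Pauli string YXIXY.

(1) The amplitude on |11110> is -sqrt(2)*I/2.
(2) The amplitude on |01110> is sqrt(2)*I/2.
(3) In the final state, IYYII has expectation 0.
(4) The expectation value of YXIXY is 0.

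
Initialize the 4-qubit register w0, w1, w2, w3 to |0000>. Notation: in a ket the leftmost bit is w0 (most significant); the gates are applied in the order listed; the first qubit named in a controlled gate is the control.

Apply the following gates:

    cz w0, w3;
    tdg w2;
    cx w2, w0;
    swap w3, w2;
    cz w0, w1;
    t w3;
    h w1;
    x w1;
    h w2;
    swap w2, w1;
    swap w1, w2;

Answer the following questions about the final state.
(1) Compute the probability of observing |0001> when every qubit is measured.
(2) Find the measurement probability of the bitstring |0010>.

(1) The probability of measuring |0001> is 0.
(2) Outcome |0010> occurs with probability 1/4.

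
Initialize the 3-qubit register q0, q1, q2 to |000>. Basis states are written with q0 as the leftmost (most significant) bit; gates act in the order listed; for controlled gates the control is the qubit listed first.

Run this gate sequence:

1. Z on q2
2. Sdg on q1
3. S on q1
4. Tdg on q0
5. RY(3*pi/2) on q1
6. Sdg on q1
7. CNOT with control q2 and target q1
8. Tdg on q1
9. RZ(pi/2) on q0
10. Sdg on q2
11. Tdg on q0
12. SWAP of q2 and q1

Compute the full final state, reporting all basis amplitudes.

After the circuit, the state carries amplitude sqrt(2)*exp(3*I*pi/4)/2 on |000>, -sqrt(2)/2 on |001>, and 0 on every other basis state.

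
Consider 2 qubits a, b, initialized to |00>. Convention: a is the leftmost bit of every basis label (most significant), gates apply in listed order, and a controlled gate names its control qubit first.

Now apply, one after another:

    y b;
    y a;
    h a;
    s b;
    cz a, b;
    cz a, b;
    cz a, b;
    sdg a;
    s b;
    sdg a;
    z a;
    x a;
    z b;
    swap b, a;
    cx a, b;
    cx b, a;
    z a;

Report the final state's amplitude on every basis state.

After the circuit, the state carries amplitude 0 on |00>, -sqrt(2)/2 on |01>, sqrt(2)/2 on |10>, 0 on |11>.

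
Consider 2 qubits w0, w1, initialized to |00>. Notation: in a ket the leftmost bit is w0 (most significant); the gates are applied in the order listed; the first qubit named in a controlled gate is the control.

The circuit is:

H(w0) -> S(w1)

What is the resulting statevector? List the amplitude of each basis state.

After the circuit, the state carries amplitude sqrt(2)/2 on |00>, 0 on |01>, sqrt(2)/2 on |10>, 0 on |11>.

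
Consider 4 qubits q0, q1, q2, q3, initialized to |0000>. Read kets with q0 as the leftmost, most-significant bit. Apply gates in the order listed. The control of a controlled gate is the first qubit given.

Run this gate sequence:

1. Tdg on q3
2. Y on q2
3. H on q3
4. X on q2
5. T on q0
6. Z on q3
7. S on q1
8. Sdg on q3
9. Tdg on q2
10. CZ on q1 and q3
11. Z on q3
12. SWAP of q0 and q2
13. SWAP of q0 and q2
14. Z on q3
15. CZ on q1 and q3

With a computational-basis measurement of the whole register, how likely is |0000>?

Outcome |0000> occurs with probability 1/2. Key observation: gates 10-15 undo each other exactly, leaving only the rest of the circuit to track.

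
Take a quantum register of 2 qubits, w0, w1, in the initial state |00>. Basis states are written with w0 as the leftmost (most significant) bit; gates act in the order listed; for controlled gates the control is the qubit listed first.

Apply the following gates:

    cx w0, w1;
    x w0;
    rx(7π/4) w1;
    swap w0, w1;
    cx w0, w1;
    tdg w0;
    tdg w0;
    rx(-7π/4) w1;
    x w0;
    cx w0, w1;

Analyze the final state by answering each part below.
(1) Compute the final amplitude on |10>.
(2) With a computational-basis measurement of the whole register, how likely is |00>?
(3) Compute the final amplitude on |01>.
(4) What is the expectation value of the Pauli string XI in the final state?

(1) The amplitude on |10> is sqrt(2)/4 + 1/2.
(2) The probability of measuring |00> is 1/8.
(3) The final state's coefficient on |01> equals I*(-2 + sqrt(2))/4.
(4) In the final state, XI has expectation sqrt(2)/2.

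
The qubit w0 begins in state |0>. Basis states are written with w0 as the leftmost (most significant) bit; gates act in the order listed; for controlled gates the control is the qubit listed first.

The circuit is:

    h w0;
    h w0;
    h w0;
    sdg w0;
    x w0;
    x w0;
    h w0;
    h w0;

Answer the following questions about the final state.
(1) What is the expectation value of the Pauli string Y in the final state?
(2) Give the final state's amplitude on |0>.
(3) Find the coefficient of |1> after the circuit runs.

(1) The expectation value of Y is -1.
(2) The amplitude on |0> is sqrt(2)/2.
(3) |1> carries amplitude -sqrt(2)*I/2 in the final state.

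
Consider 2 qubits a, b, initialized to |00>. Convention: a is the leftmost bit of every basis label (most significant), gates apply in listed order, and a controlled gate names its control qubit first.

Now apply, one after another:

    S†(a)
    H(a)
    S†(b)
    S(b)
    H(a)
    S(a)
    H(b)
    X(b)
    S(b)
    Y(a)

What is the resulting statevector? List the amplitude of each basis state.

After the circuit, the state carries amplitude 0 on |00>, 0 on |01>, sqrt(2)*I/2 on |10>, -sqrt(2)/2 on |11>. Key observation: the block from step 1 through step 6 cancels to the identity and can be dropped.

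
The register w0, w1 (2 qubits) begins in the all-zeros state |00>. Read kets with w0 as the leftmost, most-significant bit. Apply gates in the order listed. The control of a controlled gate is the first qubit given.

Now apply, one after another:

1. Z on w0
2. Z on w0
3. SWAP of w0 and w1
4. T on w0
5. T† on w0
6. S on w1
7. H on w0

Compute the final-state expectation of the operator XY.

In the final state, XY has expectation 0.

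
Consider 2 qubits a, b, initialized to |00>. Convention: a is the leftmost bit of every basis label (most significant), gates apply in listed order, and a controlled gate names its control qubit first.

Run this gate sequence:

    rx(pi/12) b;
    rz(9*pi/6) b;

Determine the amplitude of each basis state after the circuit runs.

After the circuit, the state carries amplitude (-sqrt(3*sqrt(2) + 6)/4 - sqrt(2 - sqrt(2))/4)*exp(I*pi/4) on |00>, (-sqrt(6 - 3*sqrt(2))/4 + sqrt(sqrt(2) + 2)/4)*exp(I*pi/4) on |01>, 0 on |10>, 0 on |11>.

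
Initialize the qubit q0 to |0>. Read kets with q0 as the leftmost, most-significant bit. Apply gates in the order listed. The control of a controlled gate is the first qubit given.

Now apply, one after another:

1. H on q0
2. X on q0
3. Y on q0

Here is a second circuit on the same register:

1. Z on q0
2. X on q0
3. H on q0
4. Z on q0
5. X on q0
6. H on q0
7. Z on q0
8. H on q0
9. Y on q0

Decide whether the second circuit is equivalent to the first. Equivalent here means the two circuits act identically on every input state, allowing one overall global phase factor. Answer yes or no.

Yes, they are equivalent — the unitaries differ by at most a global phase.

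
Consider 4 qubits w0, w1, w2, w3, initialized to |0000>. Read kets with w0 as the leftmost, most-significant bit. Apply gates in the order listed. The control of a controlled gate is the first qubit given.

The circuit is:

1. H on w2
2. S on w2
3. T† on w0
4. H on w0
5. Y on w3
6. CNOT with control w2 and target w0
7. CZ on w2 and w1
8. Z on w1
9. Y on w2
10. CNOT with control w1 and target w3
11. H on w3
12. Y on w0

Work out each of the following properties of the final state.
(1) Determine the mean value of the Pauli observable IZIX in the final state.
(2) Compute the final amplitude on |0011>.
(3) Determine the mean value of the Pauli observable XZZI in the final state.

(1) In the final state, IZIX has expectation -1.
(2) The amplitude on |0011> is -sqrt(2)*I/4.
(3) The observable XZZI averages to 0.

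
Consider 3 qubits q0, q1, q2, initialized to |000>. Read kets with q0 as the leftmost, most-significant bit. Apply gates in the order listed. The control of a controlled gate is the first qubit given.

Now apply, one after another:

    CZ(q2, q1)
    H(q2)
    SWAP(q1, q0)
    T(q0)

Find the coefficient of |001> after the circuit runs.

The amplitude on |001> is sqrt(2)/2.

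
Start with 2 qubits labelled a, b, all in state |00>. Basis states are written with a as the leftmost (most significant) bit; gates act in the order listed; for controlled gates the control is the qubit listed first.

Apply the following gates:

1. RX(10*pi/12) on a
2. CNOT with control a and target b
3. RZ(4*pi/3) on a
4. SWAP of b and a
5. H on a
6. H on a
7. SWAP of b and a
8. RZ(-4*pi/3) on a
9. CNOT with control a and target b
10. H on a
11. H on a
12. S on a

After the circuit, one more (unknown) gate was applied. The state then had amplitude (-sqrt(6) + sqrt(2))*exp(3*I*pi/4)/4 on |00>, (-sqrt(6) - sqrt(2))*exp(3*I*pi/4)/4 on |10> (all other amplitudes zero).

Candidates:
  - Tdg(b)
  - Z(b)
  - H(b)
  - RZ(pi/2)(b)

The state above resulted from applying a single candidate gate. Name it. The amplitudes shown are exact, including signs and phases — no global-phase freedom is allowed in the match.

The unique candidate consistent with the amplitudes is RZ(pi/2)(b).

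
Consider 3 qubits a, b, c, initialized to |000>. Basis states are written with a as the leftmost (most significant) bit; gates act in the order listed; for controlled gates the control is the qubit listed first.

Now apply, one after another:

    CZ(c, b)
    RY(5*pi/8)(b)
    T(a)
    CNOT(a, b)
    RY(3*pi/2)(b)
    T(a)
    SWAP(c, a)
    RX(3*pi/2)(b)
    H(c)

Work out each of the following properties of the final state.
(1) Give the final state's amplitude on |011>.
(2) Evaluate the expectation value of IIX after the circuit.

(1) The final state's coefficient on |011> equals sqrt(2)*(1 - I)*exp(11*I*pi/16)/4.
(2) The expectation value of IIX is 1.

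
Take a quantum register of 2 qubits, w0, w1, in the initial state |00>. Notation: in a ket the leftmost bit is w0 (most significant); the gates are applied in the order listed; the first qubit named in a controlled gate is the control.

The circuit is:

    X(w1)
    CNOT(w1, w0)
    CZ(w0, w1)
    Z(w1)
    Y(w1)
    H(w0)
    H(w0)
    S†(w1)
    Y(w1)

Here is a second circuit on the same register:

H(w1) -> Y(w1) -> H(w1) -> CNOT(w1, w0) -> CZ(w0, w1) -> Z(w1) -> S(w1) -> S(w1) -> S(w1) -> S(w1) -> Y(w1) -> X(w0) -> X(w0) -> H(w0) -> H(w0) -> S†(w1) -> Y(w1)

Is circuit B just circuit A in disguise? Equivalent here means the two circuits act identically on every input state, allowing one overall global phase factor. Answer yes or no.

No: there is an input state on which the two circuits produce genuinely different outputs (not merely differing by a phase).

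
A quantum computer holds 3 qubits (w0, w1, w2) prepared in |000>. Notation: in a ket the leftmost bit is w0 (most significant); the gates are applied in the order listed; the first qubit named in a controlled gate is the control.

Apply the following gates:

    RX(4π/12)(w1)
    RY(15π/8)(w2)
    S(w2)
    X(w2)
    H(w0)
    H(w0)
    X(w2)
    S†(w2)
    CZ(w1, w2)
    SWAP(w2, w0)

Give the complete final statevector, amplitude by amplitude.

The resulting statevector has amplitude -sqrt(3)*cos(pi/16)/2 on |000>, 0 on |001>, I*cos(pi/16)/2 on |010>, 0 on |011>, sqrt(3)*sin(pi/16)/2 on |100>, 0 on |101>, I*sin(pi/16)/2 on |110>, 0 on |111>. Key observation: the block from step 3 through step 8 cancels to the identity and can be dropped.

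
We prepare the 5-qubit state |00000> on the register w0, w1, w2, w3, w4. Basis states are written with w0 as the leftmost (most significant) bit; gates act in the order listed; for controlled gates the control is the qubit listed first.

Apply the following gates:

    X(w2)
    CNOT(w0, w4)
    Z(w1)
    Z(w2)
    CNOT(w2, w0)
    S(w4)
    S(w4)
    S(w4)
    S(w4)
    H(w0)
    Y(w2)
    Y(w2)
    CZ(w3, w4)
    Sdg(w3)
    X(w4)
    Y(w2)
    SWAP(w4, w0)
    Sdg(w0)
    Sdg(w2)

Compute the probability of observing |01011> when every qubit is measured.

A full measurement returns |01011> with probability 0. Key observation: gates 6-9 undo each other exactly, leaving only the rest of the circuit to track.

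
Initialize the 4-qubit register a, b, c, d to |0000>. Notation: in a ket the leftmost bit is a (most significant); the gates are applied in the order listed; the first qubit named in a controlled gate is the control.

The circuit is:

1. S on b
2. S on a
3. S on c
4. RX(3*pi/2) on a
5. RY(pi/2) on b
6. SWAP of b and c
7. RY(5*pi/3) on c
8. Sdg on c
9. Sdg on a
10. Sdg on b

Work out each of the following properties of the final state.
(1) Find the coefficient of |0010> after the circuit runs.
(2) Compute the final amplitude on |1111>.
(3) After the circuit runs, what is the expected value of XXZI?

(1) |0010> carries amplitude I*(1 - sqrt(3))/4 in the final state.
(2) The final state's coefficient on |1111> equals 0.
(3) The expectation value of XXZI is 0.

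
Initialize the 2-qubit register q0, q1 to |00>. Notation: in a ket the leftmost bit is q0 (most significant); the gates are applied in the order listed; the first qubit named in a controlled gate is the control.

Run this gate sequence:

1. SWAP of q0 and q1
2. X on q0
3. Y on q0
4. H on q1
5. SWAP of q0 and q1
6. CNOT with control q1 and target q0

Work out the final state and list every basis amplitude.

After the circuit, the state carries amplitude -sqrt(2)*I/2 on |00>, 0 on |01>, -sqrt(2)*I/2 on |10>, 0 on |11>.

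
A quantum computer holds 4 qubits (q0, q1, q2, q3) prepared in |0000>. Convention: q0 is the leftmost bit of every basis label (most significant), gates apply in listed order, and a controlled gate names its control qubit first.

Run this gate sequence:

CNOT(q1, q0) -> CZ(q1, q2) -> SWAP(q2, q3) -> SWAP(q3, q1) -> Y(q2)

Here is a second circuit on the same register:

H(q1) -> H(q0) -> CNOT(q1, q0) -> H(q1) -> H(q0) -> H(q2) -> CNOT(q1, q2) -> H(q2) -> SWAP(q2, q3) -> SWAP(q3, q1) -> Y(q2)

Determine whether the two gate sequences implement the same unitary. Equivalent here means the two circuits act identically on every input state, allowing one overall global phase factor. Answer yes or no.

No, they are not equivalent — no single phase factor reconciles the two unitaries.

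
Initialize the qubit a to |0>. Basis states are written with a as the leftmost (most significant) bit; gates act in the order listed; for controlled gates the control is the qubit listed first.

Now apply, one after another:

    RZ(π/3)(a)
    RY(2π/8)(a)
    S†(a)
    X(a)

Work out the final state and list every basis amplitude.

After the circuit, the state carries amplitude -sqrt(2 - sqrt(2))*exp(I*pi/3)/2 on |0>, -sqrt(sqrt(2) + 2)*exp(5*I*pi/6)/2 on |1>.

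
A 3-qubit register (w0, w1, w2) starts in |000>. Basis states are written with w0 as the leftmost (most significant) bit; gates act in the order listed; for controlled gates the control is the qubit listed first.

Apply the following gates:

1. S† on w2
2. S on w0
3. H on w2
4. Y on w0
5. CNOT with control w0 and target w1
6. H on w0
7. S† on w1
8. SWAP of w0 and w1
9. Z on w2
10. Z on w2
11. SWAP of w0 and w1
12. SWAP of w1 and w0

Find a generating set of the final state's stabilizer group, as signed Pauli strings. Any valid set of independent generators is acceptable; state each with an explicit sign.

The final state is stabilized by the group generated by -IXI, +IIX, -ZII; other independent generating sets are equally valid.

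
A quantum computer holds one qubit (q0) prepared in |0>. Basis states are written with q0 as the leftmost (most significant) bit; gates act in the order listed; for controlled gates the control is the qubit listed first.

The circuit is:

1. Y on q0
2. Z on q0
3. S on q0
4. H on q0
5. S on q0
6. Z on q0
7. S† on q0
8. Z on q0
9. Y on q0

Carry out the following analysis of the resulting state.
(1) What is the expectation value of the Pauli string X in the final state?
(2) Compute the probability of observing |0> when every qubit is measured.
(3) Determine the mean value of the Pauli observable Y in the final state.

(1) In the final state, X has expectation 1.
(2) A full measurement returns |0> with probability 1/2.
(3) The expectation value of Y is 0.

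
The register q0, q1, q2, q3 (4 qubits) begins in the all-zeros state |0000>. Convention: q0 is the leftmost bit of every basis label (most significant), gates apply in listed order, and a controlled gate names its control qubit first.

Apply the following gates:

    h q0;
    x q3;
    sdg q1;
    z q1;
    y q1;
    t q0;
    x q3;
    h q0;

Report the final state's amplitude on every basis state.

After the circuit, the state carries amplitude exp(3*I*pi/4)/2 + I/2 on |0100>, -exp(3*I*pi/4)/2 + I/2 on |1100>, and 0 on every other basis state.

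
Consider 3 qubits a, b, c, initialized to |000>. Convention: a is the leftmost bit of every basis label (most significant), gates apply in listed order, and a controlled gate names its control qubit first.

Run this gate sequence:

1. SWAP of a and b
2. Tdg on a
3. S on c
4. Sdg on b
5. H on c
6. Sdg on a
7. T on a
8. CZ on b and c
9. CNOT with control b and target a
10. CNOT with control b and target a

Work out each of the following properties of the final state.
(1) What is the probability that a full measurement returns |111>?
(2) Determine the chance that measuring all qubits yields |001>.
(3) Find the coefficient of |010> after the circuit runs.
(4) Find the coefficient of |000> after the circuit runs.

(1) The probability of measuring |111> is 0.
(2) Outcome |001> occurs with probability 1/2.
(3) The final state's coefficient on |010> equals 0.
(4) |000> carries amplitude sqrt(2)/2 in the final state.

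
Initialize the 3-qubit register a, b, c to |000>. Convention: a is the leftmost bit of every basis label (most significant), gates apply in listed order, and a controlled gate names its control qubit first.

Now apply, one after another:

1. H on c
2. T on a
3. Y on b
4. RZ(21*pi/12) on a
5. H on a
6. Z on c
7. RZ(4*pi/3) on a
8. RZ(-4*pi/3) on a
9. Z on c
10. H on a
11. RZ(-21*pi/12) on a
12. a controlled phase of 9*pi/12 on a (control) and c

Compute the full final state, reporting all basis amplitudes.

After the circuit, the state carries amplitude sqrt(2)*I/2 on |010>, sqrt(2)*I/2 on |011>, and 0 on every other basis state.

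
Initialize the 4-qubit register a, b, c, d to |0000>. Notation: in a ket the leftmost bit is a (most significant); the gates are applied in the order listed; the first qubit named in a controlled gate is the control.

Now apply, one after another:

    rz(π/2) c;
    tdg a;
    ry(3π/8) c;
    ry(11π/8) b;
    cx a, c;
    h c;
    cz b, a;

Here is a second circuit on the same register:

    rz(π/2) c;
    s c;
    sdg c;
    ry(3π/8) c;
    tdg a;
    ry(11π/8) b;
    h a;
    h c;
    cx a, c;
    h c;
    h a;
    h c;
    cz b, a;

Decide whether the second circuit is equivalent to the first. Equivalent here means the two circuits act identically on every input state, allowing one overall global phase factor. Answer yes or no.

No: there is an input state on which the two circuits produce genuinely different outputs (not merely differing by a phase).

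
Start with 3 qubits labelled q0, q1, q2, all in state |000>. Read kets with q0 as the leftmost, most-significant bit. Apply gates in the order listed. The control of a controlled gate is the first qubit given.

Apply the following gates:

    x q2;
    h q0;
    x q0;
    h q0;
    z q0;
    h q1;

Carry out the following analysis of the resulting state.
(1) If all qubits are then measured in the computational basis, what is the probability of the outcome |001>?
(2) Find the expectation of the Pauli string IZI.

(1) A full measurement returns |001> with probability 1/2. Key observation: gates 2-5 undo each other exactly, leaving only the rest of the circuit to track.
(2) In the final state, IZI has expectation 0.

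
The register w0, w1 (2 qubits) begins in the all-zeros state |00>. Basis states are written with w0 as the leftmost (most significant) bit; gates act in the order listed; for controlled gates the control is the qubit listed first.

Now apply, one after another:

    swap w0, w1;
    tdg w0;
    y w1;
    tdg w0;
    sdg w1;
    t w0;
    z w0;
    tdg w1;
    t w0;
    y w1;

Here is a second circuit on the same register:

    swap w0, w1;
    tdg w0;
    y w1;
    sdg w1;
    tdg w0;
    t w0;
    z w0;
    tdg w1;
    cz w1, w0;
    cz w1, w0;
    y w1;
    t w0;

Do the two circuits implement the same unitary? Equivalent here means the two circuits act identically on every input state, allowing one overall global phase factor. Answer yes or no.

Yes — the two circuits implement the same unitary up to a global phase.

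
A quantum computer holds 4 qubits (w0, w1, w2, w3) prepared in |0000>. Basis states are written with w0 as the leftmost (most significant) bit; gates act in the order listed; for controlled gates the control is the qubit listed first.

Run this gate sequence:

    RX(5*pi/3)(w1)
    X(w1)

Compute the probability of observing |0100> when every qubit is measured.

The probability of measuring |0100> is 3/4.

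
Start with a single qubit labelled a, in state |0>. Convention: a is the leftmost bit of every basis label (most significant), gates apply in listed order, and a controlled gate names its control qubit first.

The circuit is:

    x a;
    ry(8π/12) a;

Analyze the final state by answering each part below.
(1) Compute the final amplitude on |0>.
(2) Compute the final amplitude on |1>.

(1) The final state's coefficient on |0> equals -sqrt(3)/2.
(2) |1> carries amplitude 1/2 in the final state.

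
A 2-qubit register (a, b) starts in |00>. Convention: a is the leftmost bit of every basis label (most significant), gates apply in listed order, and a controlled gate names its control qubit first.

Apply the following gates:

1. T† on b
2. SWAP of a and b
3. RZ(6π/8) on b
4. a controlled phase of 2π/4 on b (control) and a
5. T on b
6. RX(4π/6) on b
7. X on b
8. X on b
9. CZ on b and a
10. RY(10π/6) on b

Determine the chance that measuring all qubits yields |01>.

The probability of measuring |01> is 5/8.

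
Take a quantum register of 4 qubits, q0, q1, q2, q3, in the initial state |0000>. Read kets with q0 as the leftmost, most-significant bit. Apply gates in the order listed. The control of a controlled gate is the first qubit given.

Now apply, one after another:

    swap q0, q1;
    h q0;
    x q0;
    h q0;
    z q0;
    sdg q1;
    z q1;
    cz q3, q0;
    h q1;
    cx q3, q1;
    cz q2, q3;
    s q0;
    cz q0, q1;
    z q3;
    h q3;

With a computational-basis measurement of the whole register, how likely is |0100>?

The probability of measuring |0100> is 1/4. Key observation: steps 2-5 multiply out to the identity, so the circuit reduces to the remaining gates.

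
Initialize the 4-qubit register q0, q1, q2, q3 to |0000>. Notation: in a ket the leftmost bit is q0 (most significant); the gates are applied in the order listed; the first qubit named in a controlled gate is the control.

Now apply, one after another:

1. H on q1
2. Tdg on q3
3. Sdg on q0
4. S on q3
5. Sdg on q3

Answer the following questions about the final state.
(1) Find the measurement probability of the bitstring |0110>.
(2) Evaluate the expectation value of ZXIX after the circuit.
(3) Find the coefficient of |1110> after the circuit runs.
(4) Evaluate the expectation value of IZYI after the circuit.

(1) The probability of measuring |0110> is 0. Key observation: gates 4-5 undo each other exactly, leaving only the rest of the circuit to track.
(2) The expectation value of ZXIX is 0.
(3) The amplitude on |1110> is 0.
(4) The observable IZYI averages to 0.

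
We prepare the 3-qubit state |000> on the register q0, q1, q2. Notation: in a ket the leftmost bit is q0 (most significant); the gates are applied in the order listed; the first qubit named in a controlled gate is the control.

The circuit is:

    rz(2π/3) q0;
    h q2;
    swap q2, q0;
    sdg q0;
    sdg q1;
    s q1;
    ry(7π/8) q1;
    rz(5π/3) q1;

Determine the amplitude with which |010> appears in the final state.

|010> carries amplitude sqrt(2)*I*cos(pi/16)/2 in the final state.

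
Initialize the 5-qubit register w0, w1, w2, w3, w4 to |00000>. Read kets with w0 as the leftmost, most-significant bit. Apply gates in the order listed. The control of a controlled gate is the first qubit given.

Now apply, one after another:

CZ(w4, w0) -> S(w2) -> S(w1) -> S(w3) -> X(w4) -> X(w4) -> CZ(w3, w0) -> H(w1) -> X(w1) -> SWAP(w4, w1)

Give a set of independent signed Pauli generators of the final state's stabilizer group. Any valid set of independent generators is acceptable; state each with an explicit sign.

The final state is stabilized by the group generated by +IIIIX, +ZIIII, +IZIII, +IIZII, +IIIZI; other independent generating sets are equally valid.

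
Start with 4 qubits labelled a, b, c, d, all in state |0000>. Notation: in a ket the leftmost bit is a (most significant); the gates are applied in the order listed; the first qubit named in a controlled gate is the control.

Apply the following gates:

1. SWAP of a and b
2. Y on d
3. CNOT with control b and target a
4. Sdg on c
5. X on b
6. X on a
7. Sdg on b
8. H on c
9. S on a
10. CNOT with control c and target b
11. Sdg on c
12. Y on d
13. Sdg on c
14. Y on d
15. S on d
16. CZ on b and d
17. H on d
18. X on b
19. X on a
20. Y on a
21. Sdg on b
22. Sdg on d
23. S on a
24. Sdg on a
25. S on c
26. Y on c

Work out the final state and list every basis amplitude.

The final amplitudes are -1/2 on |1010>, -I/2 on |1011>, 1/2 on |1100>, I/2 on |1101>, and 0 on every other basis state.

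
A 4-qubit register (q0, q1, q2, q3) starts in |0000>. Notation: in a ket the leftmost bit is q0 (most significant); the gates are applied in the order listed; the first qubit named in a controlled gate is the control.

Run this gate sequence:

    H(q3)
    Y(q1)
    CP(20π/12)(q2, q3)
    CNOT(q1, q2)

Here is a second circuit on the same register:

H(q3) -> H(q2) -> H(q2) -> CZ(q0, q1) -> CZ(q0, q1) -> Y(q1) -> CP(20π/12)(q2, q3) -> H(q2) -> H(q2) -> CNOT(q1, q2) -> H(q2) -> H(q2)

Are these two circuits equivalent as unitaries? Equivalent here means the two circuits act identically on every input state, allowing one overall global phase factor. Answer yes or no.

Yes — the two circuits implement the same unitary up to a global phase.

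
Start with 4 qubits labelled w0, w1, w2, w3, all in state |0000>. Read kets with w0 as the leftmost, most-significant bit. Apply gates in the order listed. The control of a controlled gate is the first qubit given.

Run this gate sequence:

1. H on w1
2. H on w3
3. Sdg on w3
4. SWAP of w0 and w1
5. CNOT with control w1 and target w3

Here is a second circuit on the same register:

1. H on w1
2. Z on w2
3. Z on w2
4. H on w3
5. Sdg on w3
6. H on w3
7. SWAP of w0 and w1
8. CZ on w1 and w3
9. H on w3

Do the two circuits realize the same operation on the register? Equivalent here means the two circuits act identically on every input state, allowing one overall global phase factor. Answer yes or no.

Yes — the two circuits implement the same unitary up to a global phase.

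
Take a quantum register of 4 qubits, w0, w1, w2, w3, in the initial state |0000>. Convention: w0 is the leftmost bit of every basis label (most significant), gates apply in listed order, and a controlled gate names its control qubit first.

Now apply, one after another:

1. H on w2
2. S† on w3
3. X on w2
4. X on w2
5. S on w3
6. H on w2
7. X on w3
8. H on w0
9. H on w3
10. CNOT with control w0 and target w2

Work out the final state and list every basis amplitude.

After the circuit, the state carries amplitude 1/2 on |0000>, -1/2 on |0001>, 1/2 on |1010>, -1/2 on |1011>, and 0 on every other basis state. Key observation: the block from step 1 through step 6 cancels to the identity and can be dropped.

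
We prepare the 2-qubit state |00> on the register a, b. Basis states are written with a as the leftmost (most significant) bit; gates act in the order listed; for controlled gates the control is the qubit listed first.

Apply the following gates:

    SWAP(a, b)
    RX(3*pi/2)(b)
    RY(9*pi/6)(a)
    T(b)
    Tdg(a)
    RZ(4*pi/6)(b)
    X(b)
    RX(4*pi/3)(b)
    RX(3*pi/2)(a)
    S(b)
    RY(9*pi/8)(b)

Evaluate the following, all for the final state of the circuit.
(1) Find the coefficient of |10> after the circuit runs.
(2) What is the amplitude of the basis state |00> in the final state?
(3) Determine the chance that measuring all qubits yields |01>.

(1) |10> carries amplitude -sqrt(6)*exp(7*I*pi/12)*sin(7*pi/16)/8 + sqrt(2)*exp(-I*pi/3)*sin(7*pi/16)/8 - sqrt(6)*I*exp(I*pi/3)*sin(7*pi/16)/8 + sqrt(6)*exp(-I*pi/3)*cos(7*pi/16)/8 + sqrt(2)*I*exp(-7*I*pi/12)*sin(7*pi/16)/8 + sqrt(6)*I*exp(-7*I*pi/12)*cos(7*pi/16)/8 + sqrt(2)*I*exp(I*pi/3)*cos(7*pi/16)/8 + sqrt(2)*exp(7*I*pi/12)*cos(7*pi/16)/8 in the final state.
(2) The final state's coefficient on |00> equals -sqrt(2)*I*exp(-I*pi/3)*sin(7*pi/16)/8 + sqrt(6)*I*exp(7*I*pi/12)*sin(7*pi/16)/8 - sqrt(2)*exp(I*pi/3)*cos(7*pi/16)/8 - sqrt(6)*I*exp(-I*pi/3)*cos(7*pi/16)/8 - sqrt(2)*I*exp(7*I*pi/12)*cos(7*pi/16)/8 - sqrt(6)*exp(-7*I*pi/12)*cos(7*pi/16)/8 - sqrt(2)*exp(-7*I*pi/12)*sin(7*pi/16)/8 + sqrt(6)*exp(I*pi/3)*sin(7*pi/16)/8.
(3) Outcome |01> occurs with probability cos(7*pi/16)**2/4 + sin(7*pi/16)**2/4 - I*exp(-I*pi/4)*sin(7*pi/16)**2/8 + sqrt(3)*I*exp(-5*I*pi/6)*sin(7*pi/16)**2/32 + sqrt(3)*exp(-11*I*pi/12)*sin(7*pi/16)**2/16 + sqrt(3)*I*exp(-2*I*pi/3)*sin(7*pi/16)**2/32 + I*exp(-5*I*pi/6)*sin(7*pi/16)*cos(7*pi/16)/16 + exp(-11*I*pi/12)*sin(7*pi/16)*cos(7*pi/16)/8 + I*exp(-2*I*pi/3)*sin(7*pi/16)*cos(7*pi/16)/16 - I*exp(-I*pi/4)*cos(7*pi/16)**2/8 + sqrt(3)*I*exp(5*I*pi/6)*cos(7*pi/16)**2/32 - sqrt(3)*exp(11*I*pi/12)*cos(7*pi/16)**2/16 + sqrt(3)*I*exp(2*I*pi/3)*cos(7*pi/16)**2/32 - sqrt(3)*I*exp(-2*I*pi/3)*cos(7*pi/16)**2/32 - sqrt(3)*exp(-11*I*pi/12)*cos(7*pi/16)**2/16 - sqrt(3)*I*exp(-5*I*pi/6)*cos(7*pi/16)**2/32 + I*exp(I*pi/4)*cos(7*pi/16)**2/8 - I*exp(2*I*pi/3)*sin(7*pi/16)*cos(7*pi/16)/16 + exp(11*I*pi/12)*sin(7*pi/16)*cos(7*pi/16)/8 - I*exp(5*I*pi/6)*sin(7*pi/16)*cos(7*pi/16)/16 - sqrt(3)*I*exp(2*I*pi/3)*sin(7*pi/16)**2/32 + sqrt(3)*exp(11*I*pi/12)*sin(7*pi/16)**2/16 - sqrt(3)*I*exp(5*I*pi/6)*sin(7*pi/16)**2/32 + I*exp(I*pi/4)*sin(7*pi/16)**2/8.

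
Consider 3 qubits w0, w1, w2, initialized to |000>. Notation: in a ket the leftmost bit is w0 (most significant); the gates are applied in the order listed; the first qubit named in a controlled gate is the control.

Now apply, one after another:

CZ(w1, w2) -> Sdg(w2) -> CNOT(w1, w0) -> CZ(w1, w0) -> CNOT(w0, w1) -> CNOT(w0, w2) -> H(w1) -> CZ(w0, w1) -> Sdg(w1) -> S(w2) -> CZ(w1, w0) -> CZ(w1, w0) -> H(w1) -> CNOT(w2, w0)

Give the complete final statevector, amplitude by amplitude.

The resulting statevector has amplitude 1/2 - I/2 on |000>, 1/2 + I/2 on |010>, and 0 on every other basis state. Key observation: steps 11-12 multiply out to the identity, so the circuit reduces to the remaining gates.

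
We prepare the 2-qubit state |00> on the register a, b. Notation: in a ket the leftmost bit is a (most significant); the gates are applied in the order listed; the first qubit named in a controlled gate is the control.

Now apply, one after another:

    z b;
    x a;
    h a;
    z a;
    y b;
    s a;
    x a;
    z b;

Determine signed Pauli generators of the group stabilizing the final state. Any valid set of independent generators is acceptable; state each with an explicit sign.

The final state is stabilized by the group generated by -YI, -IZ; other independent generating sets are equally valid.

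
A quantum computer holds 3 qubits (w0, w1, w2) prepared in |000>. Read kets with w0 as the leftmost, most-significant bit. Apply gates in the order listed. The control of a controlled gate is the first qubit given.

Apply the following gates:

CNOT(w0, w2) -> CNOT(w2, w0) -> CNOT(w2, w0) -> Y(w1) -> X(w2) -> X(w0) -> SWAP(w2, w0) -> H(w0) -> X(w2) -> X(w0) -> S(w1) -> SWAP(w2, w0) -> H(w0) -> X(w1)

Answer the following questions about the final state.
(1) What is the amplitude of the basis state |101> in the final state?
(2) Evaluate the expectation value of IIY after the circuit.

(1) |101> carries amplitude -1/2 in the final state. Key observation: steps 2-3 multiply out to the identity, so the circuit reduces to the remaining gates.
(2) The expectation value of IIY is 0.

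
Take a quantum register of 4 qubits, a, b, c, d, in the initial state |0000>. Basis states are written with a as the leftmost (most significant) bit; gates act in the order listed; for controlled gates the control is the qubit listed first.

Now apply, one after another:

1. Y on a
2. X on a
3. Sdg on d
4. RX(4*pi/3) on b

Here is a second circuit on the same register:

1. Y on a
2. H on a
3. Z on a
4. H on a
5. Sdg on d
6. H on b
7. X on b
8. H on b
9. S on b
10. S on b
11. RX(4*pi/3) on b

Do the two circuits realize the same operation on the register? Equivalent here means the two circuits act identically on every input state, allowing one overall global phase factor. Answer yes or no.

Yes — the two circuits implement the same unitary up to a global phase.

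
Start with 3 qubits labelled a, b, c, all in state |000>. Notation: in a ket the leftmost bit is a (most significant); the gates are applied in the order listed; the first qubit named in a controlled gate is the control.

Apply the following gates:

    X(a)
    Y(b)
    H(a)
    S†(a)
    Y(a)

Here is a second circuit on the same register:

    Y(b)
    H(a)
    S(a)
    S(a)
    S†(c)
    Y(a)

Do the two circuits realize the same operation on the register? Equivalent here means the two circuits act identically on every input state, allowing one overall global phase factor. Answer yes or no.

No — the two circuits implement different unitaries, even allowing a global phase.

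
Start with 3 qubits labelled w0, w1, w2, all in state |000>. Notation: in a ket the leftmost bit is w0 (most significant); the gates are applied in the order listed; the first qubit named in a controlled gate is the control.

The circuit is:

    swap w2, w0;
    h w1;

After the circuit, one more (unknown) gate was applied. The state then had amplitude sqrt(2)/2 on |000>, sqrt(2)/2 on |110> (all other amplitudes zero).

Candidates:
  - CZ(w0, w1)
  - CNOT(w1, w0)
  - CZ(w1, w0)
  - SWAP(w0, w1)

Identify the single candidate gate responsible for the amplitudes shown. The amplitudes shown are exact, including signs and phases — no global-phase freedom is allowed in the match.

The applied gate was CNOT(w1, w0).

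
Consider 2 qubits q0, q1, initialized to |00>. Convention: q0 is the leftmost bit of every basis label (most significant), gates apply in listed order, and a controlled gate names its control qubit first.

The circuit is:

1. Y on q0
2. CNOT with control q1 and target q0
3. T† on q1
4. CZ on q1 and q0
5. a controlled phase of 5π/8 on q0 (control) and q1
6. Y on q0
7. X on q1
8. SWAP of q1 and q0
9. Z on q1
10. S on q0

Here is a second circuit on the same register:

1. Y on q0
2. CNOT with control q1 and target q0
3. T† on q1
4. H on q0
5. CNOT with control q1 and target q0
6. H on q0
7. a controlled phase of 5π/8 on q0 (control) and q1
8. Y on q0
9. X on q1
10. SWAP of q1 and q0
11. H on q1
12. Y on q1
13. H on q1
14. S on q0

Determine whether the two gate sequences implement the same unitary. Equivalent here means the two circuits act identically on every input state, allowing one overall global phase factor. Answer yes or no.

No, they are not equivalent — no single phase factor reconciles the two unitaries.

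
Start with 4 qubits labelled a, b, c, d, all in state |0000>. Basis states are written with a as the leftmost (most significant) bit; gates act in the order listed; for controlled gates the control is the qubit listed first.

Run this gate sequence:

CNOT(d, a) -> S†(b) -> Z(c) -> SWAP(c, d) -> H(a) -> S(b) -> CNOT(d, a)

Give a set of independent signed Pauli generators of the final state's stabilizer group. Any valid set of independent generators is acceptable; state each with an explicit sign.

The stabilizer group can be generated by +XIII, +IZII, +IIZI, +IIIZ, among other valid generating sets.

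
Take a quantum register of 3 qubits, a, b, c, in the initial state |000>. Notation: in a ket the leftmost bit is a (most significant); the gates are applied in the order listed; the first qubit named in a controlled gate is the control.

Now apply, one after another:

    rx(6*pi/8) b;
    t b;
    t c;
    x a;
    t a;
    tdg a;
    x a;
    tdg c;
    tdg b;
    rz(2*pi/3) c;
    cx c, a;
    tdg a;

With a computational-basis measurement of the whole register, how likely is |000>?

A full measurement returns |000> with probability 1/2 - sqrt(2)/4.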